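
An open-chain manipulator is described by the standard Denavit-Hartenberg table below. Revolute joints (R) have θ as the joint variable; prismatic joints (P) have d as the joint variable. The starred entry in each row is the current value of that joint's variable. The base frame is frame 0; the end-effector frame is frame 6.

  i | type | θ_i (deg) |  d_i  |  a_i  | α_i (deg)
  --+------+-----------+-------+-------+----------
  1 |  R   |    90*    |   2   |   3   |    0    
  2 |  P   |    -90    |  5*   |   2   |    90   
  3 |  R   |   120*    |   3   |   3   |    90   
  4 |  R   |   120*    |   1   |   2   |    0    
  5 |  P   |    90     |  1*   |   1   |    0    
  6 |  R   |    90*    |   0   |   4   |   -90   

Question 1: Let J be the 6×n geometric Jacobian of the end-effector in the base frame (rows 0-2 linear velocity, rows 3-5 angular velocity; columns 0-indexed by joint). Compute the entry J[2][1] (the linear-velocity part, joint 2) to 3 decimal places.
prismatic axis z_1 = (0.0000,0.0000,1.0000)
J_v[:, 1] = z_1; J_ω[:, 1] = (0,0,0)
entry J[2][1] = 1.0000

1.000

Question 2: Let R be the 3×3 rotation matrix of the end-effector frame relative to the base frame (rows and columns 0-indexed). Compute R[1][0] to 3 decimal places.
0.866

End-effector x-axis (col 0 of R) = (-0.2500,0.8660,0.4330)
R[1][0] = 0.8660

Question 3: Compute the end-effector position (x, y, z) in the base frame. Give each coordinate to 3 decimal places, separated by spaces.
after link 1: o_1 = (0.0000, 3.0000, 2.0000)
after link 2: o_2 = (2.0000, 3.0000, 7.0000)
after link 3: o_3 = (0.5000, 0.0000, 9.5981)
after link 4: o_4 = (1.8660, -1.7321, 9.2321)
after link 5: o_5 = (3.1651, -1.2321, 8.9821)
after link 6: o_6 = (2.1651, 2.2321, 10.7141)

2.165 2.232 10.714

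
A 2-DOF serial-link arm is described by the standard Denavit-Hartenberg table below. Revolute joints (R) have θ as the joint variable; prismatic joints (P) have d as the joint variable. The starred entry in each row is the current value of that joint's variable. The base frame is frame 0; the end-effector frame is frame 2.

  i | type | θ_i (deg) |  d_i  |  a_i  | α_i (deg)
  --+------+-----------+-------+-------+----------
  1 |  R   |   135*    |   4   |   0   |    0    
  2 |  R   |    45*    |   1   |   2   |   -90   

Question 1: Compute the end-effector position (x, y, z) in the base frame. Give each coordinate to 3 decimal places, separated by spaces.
after link 1: o_1 = (0.0000, 0.0000, 4.0000)
after link 2: o_2 = (-2.0000, 0.0000, 5.0000)

-2.000 0.000 5.000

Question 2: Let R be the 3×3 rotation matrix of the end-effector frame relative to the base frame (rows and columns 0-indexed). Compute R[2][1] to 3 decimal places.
End-effector y-axis (col 1 of R) = (-0.0000,-0.0000,-1.0000)
R[2][1] = -1.0000

-1.000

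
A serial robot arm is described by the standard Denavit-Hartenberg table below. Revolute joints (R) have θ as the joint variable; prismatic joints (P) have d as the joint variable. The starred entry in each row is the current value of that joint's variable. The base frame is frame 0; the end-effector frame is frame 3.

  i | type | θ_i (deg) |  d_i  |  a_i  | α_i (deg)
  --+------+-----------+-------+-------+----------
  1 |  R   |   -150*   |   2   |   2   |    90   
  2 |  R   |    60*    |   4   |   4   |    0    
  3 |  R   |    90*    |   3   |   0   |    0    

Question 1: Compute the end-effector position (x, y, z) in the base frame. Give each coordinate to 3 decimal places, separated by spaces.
after link 1: o_1 = (-1.7321, -1.0000, 2.0000)
after link 2: o_2 = (-5.4641, 1.4641, 5.4641)
after link 3: o_3 = (-6.9641, 4.0622, 5.4641)

-6.964 4.062 5.464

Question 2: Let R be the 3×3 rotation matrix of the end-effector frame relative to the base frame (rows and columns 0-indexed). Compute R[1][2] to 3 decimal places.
0.866

End-effector z-axis (col 2 of R) = (-0.5000,0.8660,0.0000)
R[1][2] = 0.8660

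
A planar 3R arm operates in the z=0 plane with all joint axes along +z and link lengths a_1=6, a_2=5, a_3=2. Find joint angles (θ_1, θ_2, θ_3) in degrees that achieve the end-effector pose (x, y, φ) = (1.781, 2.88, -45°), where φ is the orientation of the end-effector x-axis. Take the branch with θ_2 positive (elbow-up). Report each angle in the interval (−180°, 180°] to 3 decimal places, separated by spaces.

wrist centre = target − a_3·(cos φ, sin φ) = (0.3668, 4.2942)
cos θ_2 = (18.5748−6²−5²)/(2·6·5) = -0.7071; θ_2 = 134.9984° (elbow-up)
β = atan2(4.2942,0.3668) = 85.1180°; ψ = atan2(3.5356,2.4646) = 55.1210°
θ_1 = β − ψ = 29.9970°
θ_3 = φ − θ_1 − θ_2 = 150.0047° (wrapped to (-180°,180°])

29.997 134.998 150.005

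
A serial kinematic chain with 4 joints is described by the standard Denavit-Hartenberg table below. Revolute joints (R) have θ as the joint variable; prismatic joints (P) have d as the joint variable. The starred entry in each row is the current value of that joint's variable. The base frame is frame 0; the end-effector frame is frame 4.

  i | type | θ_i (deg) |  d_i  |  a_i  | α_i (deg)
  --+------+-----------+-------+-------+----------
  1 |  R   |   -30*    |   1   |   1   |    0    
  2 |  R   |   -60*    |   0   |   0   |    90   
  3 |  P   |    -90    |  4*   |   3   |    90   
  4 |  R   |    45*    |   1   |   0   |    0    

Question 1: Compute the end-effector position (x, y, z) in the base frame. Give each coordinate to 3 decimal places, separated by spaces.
after link 1: o_1 = (0.8660, -0.5000, 1.0000)
after link 2: o_2 = (0.8660, -0.5000, 1.0000)
after link 3: o_3 = (-3.1340, -0.5000, -2.0000)
after link 4: o_4 = (-3.1340, 0.5000, -2.0000)

-3.134 0.500 -2.000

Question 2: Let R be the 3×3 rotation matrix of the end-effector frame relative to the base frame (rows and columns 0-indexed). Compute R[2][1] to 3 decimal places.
0.707

End-effector y-axis (col 1 of R) = (-0.7071,-0.0000,0.7071)
R[2][1] = 0.7071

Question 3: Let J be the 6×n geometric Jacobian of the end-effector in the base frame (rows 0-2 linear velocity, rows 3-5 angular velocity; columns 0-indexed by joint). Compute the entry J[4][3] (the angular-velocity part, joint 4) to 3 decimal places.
1.000

axis z_3 = (-0.0000,1.0000,-0.0000); lever o_n−o_3 = (-0.0000,1.0000,0.0000)
cross product → J_v[:, 3] = (0.0000,0.0000,0.0000)
J_ω[:, 3] = z_3
entry J[4][3] = 1.0000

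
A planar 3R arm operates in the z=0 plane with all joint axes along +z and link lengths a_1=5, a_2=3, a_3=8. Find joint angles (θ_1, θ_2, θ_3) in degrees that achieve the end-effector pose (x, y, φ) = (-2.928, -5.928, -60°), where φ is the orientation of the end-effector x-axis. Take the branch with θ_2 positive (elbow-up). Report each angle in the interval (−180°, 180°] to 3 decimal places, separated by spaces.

149.996 60.005 89.998

wrist centre = target − a_3·(cos φ, sin φ) = (-6.9280, 1.0002)
cos θ_2 = (48.9976−5²−3²)/(2·5·3) = 0.4999; θ_2 = 60.0053° (elbow-up)
β = atan2(1.0002,-6.9280) = 171.7849°; ψ = atan2(2.5982,6.4998) = 21.7886°
θ_1 = β − ψ = 149.9963°
θ_3 = φ − θ_1 − θ_2 = 89.9984° (wrapped to (-180°,180°])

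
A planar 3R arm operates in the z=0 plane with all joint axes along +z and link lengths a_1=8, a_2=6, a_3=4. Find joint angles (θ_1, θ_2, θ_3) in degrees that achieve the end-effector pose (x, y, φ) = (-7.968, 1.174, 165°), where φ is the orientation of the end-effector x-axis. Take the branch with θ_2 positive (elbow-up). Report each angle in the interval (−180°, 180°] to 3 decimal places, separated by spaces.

131.127 149.996 -116.124

wrist centre = target − a_3·(cos φ, sin φ) = (-4.1043, 0.1387)
cos θ_2 = (16.8645−8²−6²)/(2·8·6) = -0.8660; θ_2 = 149.9965° (elbow-up)
β = atan2(0.1387,-4.1043) = 178.0642°; ψ = atan2(3.0003,2.8040) = 46.9368°
θ_1 = β − ψ = 131.1273°
θ_3 = φ − θ_1 − θ_2 = -116.1238° (wrapped to (-180°,180°])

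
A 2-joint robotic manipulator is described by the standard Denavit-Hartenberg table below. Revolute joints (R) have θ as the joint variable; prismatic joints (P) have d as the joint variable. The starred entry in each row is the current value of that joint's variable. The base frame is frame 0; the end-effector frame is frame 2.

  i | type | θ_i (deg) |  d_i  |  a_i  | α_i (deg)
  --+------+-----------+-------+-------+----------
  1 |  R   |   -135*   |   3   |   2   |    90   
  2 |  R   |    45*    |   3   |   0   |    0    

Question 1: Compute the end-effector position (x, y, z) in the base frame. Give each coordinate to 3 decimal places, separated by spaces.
after link 1: o_1 = (-1.4142, -1.4142, 3.0000)
after link 2: o_2 = (-3.5355, 0.7071, 3.0000)

-3.536 0.707 3.000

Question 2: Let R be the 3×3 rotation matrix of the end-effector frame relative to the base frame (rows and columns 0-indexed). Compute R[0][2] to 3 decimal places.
-0.707

End-effector z-axis (col 2 of R) = (-0.7071,0.7071,0.0000)
R[0][2] = -0.7071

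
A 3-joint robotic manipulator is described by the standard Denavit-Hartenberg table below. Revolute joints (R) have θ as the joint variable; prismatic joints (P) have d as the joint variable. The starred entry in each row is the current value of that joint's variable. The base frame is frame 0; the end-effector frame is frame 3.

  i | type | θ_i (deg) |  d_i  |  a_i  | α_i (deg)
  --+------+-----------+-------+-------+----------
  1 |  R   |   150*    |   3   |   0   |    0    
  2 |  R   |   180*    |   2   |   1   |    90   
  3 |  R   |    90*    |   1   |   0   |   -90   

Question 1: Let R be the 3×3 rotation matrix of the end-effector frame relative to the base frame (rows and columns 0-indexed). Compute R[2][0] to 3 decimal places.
1.000

End-effector x-axis (col 0 of R) = (0.0000,0.0000,1.0000)
R[2][0] = 1.0000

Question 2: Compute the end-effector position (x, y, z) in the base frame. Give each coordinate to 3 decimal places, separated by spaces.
0.366 -1.366 5.000

after link 1: o_1 = (0.0000, 0.0000, 3.0000)
after link 2: o_2 = (0.8660, -0.5000, 5.0000)
after link 3: o_3 = (0.3660, -1.3660, 5.0000)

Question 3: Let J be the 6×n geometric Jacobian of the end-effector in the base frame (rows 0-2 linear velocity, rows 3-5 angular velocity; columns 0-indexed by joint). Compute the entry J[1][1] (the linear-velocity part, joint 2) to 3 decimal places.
axis z_1 = (0.0000,0.0000,1.0000); lever o_n−o_1 = (0.3660,-1.3660,2.0000)
cross product → J_v[:, 1] = (1.3660,0.3660,-0.0000)
J_ω[:, 1] = z_1
entry J[1][1] = 0.3660

0.366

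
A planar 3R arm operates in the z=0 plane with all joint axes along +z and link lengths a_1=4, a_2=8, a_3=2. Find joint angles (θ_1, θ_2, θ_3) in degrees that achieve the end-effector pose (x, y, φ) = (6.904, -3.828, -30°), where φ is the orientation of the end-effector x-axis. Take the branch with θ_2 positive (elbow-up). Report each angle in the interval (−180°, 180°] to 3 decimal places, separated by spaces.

-134.992 134.998 -30.006

wrist centre = target − a_3·(cos φ, sin φ) = (5.1719, -2.8280)
cos θ_2 = (34.7466−4²−8²)/(2·4·8) = -0.7071; θ_2 = 134.9981° (elbow-up)
β = atan2(-2.8280,5.1719) = -28.6697°; ψ = atan2(5.6570,-1.6567) = 106.3227°
θ_1 = β − ψ = -134.9924°
θ_3 = φ − θ_1 − θ_2 = -30.0058° (wrapped to (-180°,180°])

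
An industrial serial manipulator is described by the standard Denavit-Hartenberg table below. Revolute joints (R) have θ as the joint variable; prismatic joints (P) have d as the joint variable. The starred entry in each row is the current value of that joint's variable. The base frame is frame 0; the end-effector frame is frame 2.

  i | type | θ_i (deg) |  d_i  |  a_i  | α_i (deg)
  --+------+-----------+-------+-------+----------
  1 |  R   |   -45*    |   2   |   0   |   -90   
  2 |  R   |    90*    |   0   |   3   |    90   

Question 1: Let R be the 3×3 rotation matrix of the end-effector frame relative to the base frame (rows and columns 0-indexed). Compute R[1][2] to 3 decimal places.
End-effector z-axis (col 2 of R) = (0.7071,-0.7071,0.0000)
R[1][2] = -0.7071

-0.707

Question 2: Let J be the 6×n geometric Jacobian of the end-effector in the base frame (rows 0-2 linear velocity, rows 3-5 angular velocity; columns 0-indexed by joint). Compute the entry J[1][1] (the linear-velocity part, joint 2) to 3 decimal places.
2.121

axis z_1 = (0.7071,0.7071,0.0000); lever o_n−o_1 = (0.0000,0.0000,-3.0000)
cross product → J_v[:, 1] = (-2.1213,2.1213,-0.0000)
J_ω[:, 1] = z_1
entry J[1][1] = 2.1213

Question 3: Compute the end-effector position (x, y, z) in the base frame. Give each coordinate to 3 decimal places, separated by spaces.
after link 1: o_1 = (0.0000, 0.0000, 2.0000)
after link 2: o_2 = (0.0000, 0.0000, -1.0000)

0.000 0.000 -1.000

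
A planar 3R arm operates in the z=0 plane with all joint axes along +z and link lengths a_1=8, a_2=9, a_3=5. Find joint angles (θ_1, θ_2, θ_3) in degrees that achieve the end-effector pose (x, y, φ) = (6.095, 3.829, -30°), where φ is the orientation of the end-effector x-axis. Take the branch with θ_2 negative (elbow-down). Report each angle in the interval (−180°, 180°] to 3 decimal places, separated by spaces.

150.003 -135.003 -45.000

wrist centre = target − a_3·(cos φ, sin φ) = (1.7649, 6.3290)
cos θ_2 = (43.1710−8²−9²)/(2·8·9) = -0.7071; θ_2 = -135.0032° (elbow-down)
β = atan2(6.3290,1.7649) = 74.4186°; ψ = atan2(-6.3636,1.6357) = -75.5849°
θ_1 = β − ψ = 150.0035°
θ_3 = φ − θ_1 − θ_2 = -45.0003° (wrapped to (-180°,180°])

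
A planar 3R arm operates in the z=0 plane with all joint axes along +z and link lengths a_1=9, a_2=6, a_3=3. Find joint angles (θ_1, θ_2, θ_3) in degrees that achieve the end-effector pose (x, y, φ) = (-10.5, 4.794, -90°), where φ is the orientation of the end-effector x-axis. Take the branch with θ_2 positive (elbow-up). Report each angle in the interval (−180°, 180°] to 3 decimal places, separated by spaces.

120.000 60.002 89.998

wrist centre = target − a_3·(cos φ, sin φ) = (-10.5000, 7.7940)
cos θ_2 = (170.9964−9²−6²)/(2·9·6) = 0.5000; θ_2 = 60.0022° (elbow-up)
β = atan2(7.7940,-10.5000) = 143.4140°; ψ = atan2(5.1963,11.9998) = 23.4140°
θ_1 = β − ψ = 120.0000°
θ_3 = φ − θ_1 − θ_2 = 89.9978° (wrapped to (-180°,180°])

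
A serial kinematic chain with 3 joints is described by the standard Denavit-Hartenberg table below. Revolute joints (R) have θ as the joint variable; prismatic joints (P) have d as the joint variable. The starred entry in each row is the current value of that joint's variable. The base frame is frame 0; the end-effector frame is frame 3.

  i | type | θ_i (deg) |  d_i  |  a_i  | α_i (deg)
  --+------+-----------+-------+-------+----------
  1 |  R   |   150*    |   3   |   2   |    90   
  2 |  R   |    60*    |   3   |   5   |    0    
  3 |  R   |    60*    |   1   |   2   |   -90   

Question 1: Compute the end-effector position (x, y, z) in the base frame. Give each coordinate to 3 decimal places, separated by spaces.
-1.031 5.214 9.062

after link 1: o_1 = (-1.7321, 1.0000, 3.0000)
after link 2: o_2 = (-2.3971, 4.8481, 7.3301)
after link 3: o_3 = (-1.0311, 5.2141, 9.0622)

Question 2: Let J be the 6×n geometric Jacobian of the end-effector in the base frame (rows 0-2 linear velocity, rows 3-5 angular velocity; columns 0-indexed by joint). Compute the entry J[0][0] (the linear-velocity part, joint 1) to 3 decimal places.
axis z_0 = ẑ; lever o_n−o_0 = (-1.0311,5.2141,9.0622)
cross product → J_v[:, 0] = (-5.2141,-1.0311,0.0000)
J_ω[:, 0] = z_0
entry J[0][0] = -5.2141

-5.214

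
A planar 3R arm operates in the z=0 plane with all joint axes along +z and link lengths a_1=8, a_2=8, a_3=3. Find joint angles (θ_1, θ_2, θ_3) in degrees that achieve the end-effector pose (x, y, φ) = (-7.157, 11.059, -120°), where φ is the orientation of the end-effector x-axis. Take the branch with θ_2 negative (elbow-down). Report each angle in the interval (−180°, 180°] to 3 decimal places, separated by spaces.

134.998 -44.995 149.997

wrist centre = target − a_3·(cos φ, sin φ) = (-5.6570, 13.6571)
cos θ_2 = (218.5174−8²−8²)/(2·8·8) = 0.7072; θ_2 = -44.9951° (elbow-down)
β = atan2(13.6571,-5.6570) = 112.5002°; ψ = atan2(-5.6564,13.6573) = -22.4976°
θ_1 = β − ψ = 134.9978°
θ_3 = φ − θ_1 − θ_2 = 149.9974° (wrapped to (-180°,180°])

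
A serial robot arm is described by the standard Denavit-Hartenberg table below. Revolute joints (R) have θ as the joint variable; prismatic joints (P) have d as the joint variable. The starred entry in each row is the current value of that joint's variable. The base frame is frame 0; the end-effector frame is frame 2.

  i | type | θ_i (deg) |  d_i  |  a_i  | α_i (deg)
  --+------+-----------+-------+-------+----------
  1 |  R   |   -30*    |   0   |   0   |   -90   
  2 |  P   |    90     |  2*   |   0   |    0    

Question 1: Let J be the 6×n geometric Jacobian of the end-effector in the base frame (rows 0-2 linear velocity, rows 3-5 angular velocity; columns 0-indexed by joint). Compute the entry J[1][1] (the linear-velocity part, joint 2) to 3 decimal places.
0.866

prismatic axis z_1 = (0.5000,0.8660,0.0000)
J_v[:, 1] = z_1; J_ω[:, 1] = (0,0,0)
entry J[1][1] = 0.8660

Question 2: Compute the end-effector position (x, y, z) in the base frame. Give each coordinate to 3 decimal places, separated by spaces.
1.000 1.732 0.000

after link 1: o_1 = (0.0000, 0.0000, 0.0000)
after link 2: o_2 = (1.0000, 1.7321, 0.0000)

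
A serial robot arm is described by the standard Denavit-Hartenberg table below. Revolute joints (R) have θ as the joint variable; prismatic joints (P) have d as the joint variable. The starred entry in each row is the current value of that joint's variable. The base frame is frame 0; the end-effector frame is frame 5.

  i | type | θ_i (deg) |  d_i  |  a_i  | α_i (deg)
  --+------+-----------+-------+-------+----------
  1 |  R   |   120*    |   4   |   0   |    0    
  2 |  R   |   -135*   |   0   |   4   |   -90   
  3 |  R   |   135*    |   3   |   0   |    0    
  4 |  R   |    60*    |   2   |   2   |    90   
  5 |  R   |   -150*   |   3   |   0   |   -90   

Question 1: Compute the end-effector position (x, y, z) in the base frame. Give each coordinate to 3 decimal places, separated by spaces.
after link 1: o_1 = (0.0000, 0.0000, 4.0000)
after link 2: o_2 = (3.8637, -1.0353, 4.0000)
after link 3: o_3 = (4.6402, 1.8625, 4.0000)
after link 4: o_4 = (3.2918, 4.2944, 4.5176)
after link 5: o_5 = (2.5418, 4.4953, 1.6199)

2.542 4.495 1.620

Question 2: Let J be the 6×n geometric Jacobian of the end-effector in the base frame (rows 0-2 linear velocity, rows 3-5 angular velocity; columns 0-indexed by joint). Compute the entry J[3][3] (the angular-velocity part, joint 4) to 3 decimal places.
0.259

axis z_3 = (0.2588,0.9659,0.0000); lever o_n−o_3 = (-2.0984,2.6328,-2.3801)
cross product → J_v[:, 3] = (-2.2990,0.6160,2.7083)
J_ω[:, 3] = z_3
entry J[3][3] = 0.2588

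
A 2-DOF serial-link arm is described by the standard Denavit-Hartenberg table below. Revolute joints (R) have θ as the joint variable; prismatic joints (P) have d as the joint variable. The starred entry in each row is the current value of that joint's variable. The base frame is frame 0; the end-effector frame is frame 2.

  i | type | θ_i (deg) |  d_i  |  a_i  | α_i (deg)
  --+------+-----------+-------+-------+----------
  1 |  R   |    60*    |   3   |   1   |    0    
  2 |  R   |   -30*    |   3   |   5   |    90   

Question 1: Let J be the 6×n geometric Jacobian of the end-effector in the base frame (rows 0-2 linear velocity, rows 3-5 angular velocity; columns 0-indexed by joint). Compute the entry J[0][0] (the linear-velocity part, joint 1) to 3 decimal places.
axis z_0 = ẑ; lever o_n−o_0 = (4.8301,3.3660,6.0000)
cross product → J_v[:, 0] = (-3.3660,4.8301,0.0000)
J_ω[:, 0] = z_0
entry J[0][0] = -3.3660

-3.366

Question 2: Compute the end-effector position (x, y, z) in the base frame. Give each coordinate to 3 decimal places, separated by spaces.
4.830 3.366 6.000

after link 1: o_1 = (0.5000, 0.8660, 3.0000)
after link 2: o_2 = (4.8301, 3.3660, 6.0000)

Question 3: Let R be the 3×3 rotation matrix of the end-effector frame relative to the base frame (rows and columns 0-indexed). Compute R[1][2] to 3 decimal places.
End-effector z-axis (col 2 of R) = (0.5000,-0.8660,0.0000)
R[1][2] = -0.8660

-0.866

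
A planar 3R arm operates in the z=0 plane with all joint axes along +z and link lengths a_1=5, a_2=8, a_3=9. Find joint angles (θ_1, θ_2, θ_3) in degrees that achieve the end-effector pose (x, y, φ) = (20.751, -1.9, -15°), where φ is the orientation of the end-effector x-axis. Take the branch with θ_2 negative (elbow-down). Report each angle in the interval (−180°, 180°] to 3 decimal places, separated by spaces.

wrist centre = target − a_3·(cos φ, sin φ) = (12.0577, 0.4294)
cos θ_2 = (145.5717−5²−8²)/(2·5·8) = 0.7071; θ_2 = -44.9968° (elbow-down)
β = atan2(0.4294,12.0577) = 2.0394°; ψ = atan2(-5.6565,10.6572) = -27.9582°
θ_1 = β − ψ = 29.9976°
θ_3 = φ − θ_1 − θ_2 = -0.0008° (wrapped to (-180°,180°])

29.998 -44.997 -0.001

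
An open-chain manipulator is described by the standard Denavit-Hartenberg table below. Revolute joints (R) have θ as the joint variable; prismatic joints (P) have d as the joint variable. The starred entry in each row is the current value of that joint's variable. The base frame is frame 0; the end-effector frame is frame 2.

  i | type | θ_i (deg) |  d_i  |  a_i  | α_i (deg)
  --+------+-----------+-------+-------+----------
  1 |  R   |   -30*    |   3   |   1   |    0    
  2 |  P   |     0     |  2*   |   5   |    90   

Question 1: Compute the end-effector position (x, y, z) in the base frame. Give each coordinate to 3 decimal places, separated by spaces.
5.196 -3.000 5.000

after link 1: o_1 = (0.8660, -0.5000, 3.0000)
after link 2: o_2 = (5.1962, -3.0000, 5.0000)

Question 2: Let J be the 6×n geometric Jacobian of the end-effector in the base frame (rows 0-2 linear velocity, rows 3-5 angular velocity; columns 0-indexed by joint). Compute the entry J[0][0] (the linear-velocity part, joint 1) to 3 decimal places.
axis z_0 = ẑ; lever o_n−o_0 = (5.1962,-3.0000,5.0000)
cross product → J_v[:, 0] = (3.0000,5.1962,-0.0000)
J_ω[:, 0] = z_0
entry J[0][0] = 3.0000

3.000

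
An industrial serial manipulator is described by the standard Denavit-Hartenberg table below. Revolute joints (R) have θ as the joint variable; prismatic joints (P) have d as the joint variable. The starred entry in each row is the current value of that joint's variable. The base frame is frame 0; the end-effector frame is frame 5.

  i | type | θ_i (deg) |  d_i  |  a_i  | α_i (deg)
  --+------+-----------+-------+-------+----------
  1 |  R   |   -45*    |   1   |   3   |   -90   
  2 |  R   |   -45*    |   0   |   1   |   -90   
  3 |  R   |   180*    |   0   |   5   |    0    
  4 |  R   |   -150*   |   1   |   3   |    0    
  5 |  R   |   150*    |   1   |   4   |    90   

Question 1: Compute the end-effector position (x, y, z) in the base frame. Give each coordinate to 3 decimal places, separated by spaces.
-0.640 -1.481 -4.234

after link 1: o_1 = (2.1213, -2.1213, 1.0000)
after link 2: o_2 = (2.6213, -2.6213, 1.7071)
after link 3: o_3 = (0.1213, -0.1213, -1.8284)
after link 4: o_4 = (0.8597, -2.9810, -0.6984)
after link 5: o_5 = (-0.6403, -1.4810, -4.2340)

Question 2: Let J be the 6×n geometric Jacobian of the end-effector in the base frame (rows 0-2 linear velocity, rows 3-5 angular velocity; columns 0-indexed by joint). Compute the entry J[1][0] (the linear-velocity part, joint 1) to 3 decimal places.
axis z_0 = ẑ; lever o_n−o_0 = (-0.6403,-1.4810,-4.2340)
cross product → J_v[:, 0] = (1.4810,-0.6403,0.0000)
J_ω[:, 0] = z_0
entry J[1][0] = -0.6403

-0.640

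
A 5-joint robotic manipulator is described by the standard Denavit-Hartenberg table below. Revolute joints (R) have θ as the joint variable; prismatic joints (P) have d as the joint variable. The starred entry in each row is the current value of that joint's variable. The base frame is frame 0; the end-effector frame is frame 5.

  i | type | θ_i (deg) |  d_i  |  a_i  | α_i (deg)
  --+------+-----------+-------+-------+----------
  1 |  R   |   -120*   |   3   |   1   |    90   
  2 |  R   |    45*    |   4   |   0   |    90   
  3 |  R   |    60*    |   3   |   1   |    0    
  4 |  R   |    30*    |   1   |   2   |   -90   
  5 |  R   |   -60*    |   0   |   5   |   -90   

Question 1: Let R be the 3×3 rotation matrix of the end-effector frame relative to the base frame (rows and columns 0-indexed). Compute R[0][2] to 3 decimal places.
End-effector z-axis (col 2 of R) = (-0.5732,0.7392,0.3536)
R[0][2] = -0.5732

-0.573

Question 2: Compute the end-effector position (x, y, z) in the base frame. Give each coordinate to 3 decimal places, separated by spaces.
-11.733 -1.590 -2.537

after link 1: o_1 = (-0.5000, -0.8660, 3.0000)
after link 2: o_2 = (-3.9641, 1.1340, 3.0000)
after link 3: o_3 = (-5.9515, -0.5763, 1.2322)
after link 4: o_4 = (-8.0371, -0.1887, 0.5251)
after link 5: o_5 = (-11.7331, -1.5903, -2.5367)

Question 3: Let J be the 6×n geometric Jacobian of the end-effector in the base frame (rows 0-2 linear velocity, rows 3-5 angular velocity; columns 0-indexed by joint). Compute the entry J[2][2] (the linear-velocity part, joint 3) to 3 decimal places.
-3.794

axis z_2 = (-0.3536,-0.6124,-0.7071); lever o_n−o_2 = (-7.7690,-2.7243,-5.5367)
cross product → J_v[:, 2] = (1.4642,3.5360,-3.7944)
J_ω[:, 2] = z_2
entry J[2][2] = -3.7944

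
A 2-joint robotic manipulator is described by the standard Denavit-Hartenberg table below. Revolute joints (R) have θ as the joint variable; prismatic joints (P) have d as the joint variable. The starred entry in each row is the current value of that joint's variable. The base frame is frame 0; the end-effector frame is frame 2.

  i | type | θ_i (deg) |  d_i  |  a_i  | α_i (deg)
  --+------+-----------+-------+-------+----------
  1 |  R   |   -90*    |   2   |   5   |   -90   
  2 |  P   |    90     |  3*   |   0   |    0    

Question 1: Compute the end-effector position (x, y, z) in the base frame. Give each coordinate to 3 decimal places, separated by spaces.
3.000 -5.000 2.000

after link 1: o_1 = (0.0000, -5.0000, 2.0000)
after link 2: o_2 = (3.0000, -5.0000, 2.0000)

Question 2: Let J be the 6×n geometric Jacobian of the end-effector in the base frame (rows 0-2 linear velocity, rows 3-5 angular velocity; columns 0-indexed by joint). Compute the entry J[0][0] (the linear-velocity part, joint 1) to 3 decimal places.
axis z_0 = ẑ; lever o_n−o_0 = (3.0000,-5.0000,2.0000)
cross product → J_v[:, 0] = (5.0000,3.0000,-0.0000)
J_ω[:, 0] = z_0
entry J[0][0] = 5.0000

5.000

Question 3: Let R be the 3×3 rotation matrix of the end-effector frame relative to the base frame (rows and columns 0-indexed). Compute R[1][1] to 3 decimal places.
End-effector y-axis (col 1 of R) = (-0.0000,1.0000,-0.0000)
R[1][1] = 1.0000

1.000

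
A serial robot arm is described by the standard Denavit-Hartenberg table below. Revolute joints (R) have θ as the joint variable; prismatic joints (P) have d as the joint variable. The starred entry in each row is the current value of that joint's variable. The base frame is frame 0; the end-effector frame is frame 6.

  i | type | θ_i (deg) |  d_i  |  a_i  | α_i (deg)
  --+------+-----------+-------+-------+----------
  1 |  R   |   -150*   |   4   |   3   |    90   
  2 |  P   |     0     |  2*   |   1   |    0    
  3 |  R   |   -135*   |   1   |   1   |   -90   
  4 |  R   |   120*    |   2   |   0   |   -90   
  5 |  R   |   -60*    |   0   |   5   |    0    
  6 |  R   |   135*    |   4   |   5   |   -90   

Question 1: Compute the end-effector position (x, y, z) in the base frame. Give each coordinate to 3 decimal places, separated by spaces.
after link 1: o_1 = (-2.5981, -1.5000, 4.0000)
after link 2: o_2 = (-4.4641, -0.2679, 4.0000)
after link 3: o_3 = (-4.3517, 0.9516, 3.2929)
after link 4: o_4 = (-5.5765, 0.2445, 1.8787)
after link 5: o_5 = (-7.9111, -3.6034, -0.2993)
after link 6: o_6 = (-7.9107, -2.5878, 6.0228)

-7.911 -2.588 6.023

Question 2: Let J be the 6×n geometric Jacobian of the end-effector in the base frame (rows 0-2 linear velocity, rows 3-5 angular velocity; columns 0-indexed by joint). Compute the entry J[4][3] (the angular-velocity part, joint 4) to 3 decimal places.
-0.354

axis z_3 = (-0.6124,-0.3536,-0.7071); lever o_n−o_3 = (-3.5590,-3.5395,2.7299)
cross product → J_v[:, 3] = (-3.4680,4.1883,0.9092)
J_ω[:, 3] = z_3
entry J[4][3] = -0.3536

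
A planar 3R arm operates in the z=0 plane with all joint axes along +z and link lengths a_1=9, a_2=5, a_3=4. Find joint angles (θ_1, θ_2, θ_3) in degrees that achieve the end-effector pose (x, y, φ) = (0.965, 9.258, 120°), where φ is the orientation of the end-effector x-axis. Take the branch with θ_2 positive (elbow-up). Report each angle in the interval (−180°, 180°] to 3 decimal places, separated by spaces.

wrist centre = target − a_3·(cos φ, sin φ) = (2.9650, 5.7939)
cos θ_2 = (42.3605−9²−5²)/(2·9·5) = -0.7071; θ_2 = 134.9999° (elbow-up)
β = atan2(5.7939,2.9650) = 62.8991°; ψ = atan2(3.5355,5.4645) = 32.9031°
θ_1 = β − ψ = 29.9961°
θ_3 = φ − θ_1 − θ_2 = -44.9960° (wrapped to (-180°,180°])

29.996 135.000 -44.996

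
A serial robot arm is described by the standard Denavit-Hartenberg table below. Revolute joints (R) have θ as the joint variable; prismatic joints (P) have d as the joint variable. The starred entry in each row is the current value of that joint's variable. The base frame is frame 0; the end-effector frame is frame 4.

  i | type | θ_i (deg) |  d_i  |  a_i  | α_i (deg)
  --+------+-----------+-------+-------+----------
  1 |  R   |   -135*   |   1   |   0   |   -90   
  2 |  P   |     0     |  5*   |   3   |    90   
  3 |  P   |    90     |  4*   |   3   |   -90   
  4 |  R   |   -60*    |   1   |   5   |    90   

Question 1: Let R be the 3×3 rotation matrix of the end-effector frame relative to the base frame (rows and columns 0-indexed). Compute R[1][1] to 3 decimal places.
End-effector y-axis (col 1 of R) = (0.7071,0.7071,0.0000)
R[1][1] = 0.7071

0.707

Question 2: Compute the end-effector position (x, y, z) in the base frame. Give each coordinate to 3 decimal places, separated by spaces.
6.010 -8.839 9.330

after link 1: o_1 = (0.0000, 0.0000, 1.0000)
after link 2: o_2 = (1.4142, -5.6569, 1.0000)
after link 3: o_3 = (3.5355, -7.7782, 5.0000)
after link 4: o_4 = (6.0104, -8.8388, 9.3301)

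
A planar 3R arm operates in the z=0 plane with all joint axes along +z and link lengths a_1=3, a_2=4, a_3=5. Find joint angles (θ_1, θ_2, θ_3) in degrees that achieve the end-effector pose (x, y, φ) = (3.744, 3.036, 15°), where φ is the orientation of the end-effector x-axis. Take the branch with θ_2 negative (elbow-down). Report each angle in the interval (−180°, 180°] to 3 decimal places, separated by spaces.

-134.986 -150.012 -60.001

wrist centre = target − a_3·(cos φ, sin φ) = (-1.0856, 1.7419)
cos θ_2 = (4.2128−3²−4²)/(2·3·4) = -0.8661; θ_2 = -150.0123° (elbow-down)
β = atan2(1.7419,-1.0856) = 121.9329°; ψ = atan2(-1.9993,-0.4645) = -103.0806°
θ_1 = β − ψ = 225.0135°
θ_3 = φ − θ_1 − θ_2 = -60.0013° (wrapped to (-180°,180°])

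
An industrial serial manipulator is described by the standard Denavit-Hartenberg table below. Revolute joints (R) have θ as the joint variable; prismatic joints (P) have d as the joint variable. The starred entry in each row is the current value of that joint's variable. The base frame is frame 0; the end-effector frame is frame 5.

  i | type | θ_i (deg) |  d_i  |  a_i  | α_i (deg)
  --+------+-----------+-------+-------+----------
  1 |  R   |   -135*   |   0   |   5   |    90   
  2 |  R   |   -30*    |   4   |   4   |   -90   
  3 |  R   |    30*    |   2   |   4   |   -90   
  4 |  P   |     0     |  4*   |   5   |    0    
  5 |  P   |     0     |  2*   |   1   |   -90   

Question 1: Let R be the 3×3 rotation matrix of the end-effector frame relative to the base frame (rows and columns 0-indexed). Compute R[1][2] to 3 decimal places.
0.354

End-effector z-axis (col 2 of R) = (0.3536,0.3536,-0.8660)
R[1][2] = 0.3536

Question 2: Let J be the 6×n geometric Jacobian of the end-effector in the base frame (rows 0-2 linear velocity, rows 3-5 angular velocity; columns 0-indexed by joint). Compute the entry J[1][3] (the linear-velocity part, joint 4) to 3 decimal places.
-0.306

prismatic axis z_3 = (0.9186,-0.3062,0.2500)
J_v[:, 3] = z_3; J_ω[:, 3] = (0,0,0)
entry J[1][3] = -0.3062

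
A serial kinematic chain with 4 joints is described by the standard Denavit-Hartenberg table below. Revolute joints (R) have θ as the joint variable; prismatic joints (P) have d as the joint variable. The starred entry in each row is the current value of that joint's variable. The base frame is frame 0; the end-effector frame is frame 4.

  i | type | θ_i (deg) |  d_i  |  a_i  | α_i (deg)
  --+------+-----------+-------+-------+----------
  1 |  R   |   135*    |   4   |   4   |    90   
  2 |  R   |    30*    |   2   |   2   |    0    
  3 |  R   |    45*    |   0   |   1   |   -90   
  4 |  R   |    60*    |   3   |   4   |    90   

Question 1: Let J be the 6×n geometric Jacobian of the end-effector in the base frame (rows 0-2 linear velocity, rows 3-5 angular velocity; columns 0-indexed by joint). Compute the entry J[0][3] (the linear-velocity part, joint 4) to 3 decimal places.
-0.780

axis z_3 = (0.6830,-0.6830,0.2588); lever o_n−o_3 = (-0.7665,-4.1325,2.7083)
cross product → J_v[:, 3] = (-0.7802,-2.0482,-3.3461)
J_ω[:, 3] = z_3
entry J[0][3] = -0.7802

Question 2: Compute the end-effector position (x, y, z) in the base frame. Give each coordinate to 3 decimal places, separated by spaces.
-3.588 1.518 8.674

after link 1: o_1 = (-2.8284, 2.8284, 4.0000)
after link 2: o_2 = (-2.6390, 5.4674, 5.0000)
after link 3: o_3 = (-2.8220, 5.6504, 5.9659)
after link 4: o_4 = (-3.5884, 1.5179, 8.6742)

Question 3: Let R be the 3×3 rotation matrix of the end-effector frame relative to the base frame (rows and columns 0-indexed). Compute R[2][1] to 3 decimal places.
End-effector y-axis (col 1 of R) = (0.6830,-0.6830,0.2588)
R[2][1] = 0.2588

0.259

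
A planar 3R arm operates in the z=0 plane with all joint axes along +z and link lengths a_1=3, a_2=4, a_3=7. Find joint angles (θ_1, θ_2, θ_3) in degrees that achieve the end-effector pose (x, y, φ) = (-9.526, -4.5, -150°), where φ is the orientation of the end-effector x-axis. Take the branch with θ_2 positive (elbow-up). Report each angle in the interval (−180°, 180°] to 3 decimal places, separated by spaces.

wrist centre = target − a_3·(cos φ, sin φ) = (-3.4638, -1.0000)
cos θ_2 = (12.9981−3²−4²)/(2·3·4) = -0.5001; θ_2 = 120.0053° (elbow-up)
β = atan2(-1.0000,-3.4638) = -163.8967°; ψ = atan2(3.4639,0.9997) = 73.9020°
θ_1 = β − ψ = -237.7986°
θ_3 = φ − θ_1 − θ_2 = -32.2067° (wrapped to (-180°,180°])

122.201 120.005 -32.207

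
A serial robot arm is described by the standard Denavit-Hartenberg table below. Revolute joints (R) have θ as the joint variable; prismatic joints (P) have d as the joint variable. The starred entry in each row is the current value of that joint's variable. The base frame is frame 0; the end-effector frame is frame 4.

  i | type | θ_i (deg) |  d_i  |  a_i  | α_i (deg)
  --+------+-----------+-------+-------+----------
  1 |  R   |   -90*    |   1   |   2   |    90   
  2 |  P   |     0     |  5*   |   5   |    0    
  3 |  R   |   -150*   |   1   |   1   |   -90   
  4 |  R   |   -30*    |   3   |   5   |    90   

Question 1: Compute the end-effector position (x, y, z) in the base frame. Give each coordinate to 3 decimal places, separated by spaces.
after link 1: o_1 = (0.0000, -2.0000, 1.0000)
after link 2: o_2 = (-5.0000, -7.0000, 1.0000)
after link 3: o_3 = (-6.0000, -6.1340, 0.5000)
after link 4: o_4 = (-8.5000, -3.8840, -4.2631)

-8.500 -3.884 -4.263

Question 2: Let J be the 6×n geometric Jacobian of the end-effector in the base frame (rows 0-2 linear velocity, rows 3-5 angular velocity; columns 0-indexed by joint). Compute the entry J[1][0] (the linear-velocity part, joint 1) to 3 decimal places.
-8.500

axis z_0 = ẑ; lever o_n−o_0 = (-8.5000,-3.8840,-4.2631)
cross product → J_v[:, 0] = (3.8840,-8.5000,0.0000)
J_ω[:, 0] = z_0
entry J[1][0] = -8.5000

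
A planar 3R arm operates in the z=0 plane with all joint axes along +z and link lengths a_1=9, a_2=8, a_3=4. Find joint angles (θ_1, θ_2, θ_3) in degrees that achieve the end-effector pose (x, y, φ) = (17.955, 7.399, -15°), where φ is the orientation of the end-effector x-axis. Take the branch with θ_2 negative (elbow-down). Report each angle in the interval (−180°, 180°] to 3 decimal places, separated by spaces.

wrist centre = target − a_3·(cos φ, sin φ) = (14.0913, 8.4343)
cos θ_2 = (269.7017−9²−8²)/(2·9·8) = 0.8660; θ_2 = -30.0048° (elbow-down)
β = atan2(8.4343,14.0913) = 30.9024°; ψ = atan2(-4.0006,15.9279) = -14.0992°
θ_1 = β − ψ = 45.0017°
θ_3 = φ − θ_1 − θ_2 = -29.9969° (wrapped to (-180°,180°])

45.002 -30.005 -29.997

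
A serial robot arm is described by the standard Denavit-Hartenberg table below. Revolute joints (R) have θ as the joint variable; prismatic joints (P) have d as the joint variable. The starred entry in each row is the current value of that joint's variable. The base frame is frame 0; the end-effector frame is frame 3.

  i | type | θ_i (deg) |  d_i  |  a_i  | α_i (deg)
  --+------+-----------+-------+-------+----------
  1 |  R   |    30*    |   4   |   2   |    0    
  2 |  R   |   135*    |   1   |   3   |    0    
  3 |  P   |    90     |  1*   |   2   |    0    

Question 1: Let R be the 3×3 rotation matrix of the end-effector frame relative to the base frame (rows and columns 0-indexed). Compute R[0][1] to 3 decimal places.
0.966

End-effector y-axis (col 1 of R) = (0.9659,-0.2588,0.0000)
R[0][1] = 0.9659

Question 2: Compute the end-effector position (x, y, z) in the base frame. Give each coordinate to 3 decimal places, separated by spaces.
after link 1: o_1 = (1.7321, 1.0000, 4.0000)
after link 2: o_2 = (-1.1657, 1.7765, 5.0000)
after link 3: o_3 = (-1.6834, -0.1554, 6.0000)

-1.683 -0.155 6.000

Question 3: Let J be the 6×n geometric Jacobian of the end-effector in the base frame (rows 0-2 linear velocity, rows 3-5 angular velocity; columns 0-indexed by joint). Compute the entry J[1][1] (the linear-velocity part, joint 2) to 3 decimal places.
-3.415

axis z_1 = (0.0000,0.0000,1.0000); lever o_n−o_1 = (-3.4154,-1.1554,2.0000)
cross product → J_v[:, 1] = (1.1554,-3.4154,0.0000)
J_ω[:, 1] = z_1
entry J[1][1] = -3.4154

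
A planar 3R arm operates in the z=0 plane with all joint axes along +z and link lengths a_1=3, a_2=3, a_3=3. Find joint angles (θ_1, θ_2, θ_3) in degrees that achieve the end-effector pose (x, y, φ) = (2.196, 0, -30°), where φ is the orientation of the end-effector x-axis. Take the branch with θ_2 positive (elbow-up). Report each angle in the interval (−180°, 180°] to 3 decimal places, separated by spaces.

30.006 149.999 149.995

wrist centre = target − a_3·(cos φ, sin φ) = (-0.4021, 1.5000)
cos θ_2 = (2.4117−3²−3²)/(2·3·3) = -0.8660; θ_2 = 149.9992° (elbow-up)
β = atan2(1.5000,-0.4021) = 105.0054°; ψ = atan2(1.5000,0.4019) = 74.9996°
θ_1 = β − ψ = 30.0058°
θ_3 = φ − θ_1 − θ_2 = 149.9950° (wrapped to (-180°,180°])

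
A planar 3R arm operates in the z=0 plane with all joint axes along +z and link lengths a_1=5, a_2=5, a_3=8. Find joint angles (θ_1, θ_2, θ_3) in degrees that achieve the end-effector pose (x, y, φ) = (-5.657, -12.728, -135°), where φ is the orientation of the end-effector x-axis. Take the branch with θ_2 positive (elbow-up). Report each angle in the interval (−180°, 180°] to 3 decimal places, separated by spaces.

-135.001 89.999 -89.998

wrist centre = target − a_3·(cos φ, sin φ) = (-0.0001, -7.0711)
cos θ_2 = (50.0011−5²−5²)/(2·5·5) = 0.0000; θ_2 = 89.9987° (elbow-up)
β = atan2(-7.0711,-0.0001) = -90.0012°; ψ = atan2(5.0000,5.0001) = 44.9994°
θ_1 = β − ψ = -135.0005°
θ_3 = φ − θ_1 − θ_2 = -89.9982° (wrapped to (-180°,180°])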